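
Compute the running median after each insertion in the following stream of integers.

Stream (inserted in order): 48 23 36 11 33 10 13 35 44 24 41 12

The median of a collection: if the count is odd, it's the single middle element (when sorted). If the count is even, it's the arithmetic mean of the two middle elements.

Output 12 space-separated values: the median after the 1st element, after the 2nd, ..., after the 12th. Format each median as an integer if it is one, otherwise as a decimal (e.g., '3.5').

Step 1: insert 48 -> lo=[48] (size 1, max 48) hi=[] (size 0) -> median=48
Step 2: insert 23 -> lo=[23] (size 1, max 23) hi=[48] (size 1, min 48) -> median=35.5
Step 3: insert 36 -> lo=[23, 36] (size 2, max 36) hi=[48] (size 1, min 48) -> median=36
Step 4: insert 11 -> lo=[11, 23] (size 2, max 23) hi=[36, 48] (size 2, min 36) -> median=29.5
Step 5: insert 33 -> lo=[11, 23, 33] (size 3, max 33) hi=[36, 48] (size 2, min 36) -> median=33
Step 6: insert 10 -> lo=[10, 11, 23] (size 3, max 23) hi=[33, 36, 48] (size 3, min 33) -> median=28
Step 7: insert 13 -> lo=[10, 11, 13, 23] (size 4, max 23) hi=[33, 36, 48] (size 3, min 33) -> median=23
Step 8: insert 35 -> lo=[10, 11, 13, 23] (size 4, max 23) hi=[33, 35, 36, 48] (size 4, min 33) -> median=28
Step 9: insert 44 -> lo=[10, 11, 13, 23, 33] (size 5, max 33) hi=[35, 36, 44, 48] (size 4, min 35) -> median=33
Step 10: insert 24 -> lo=[10, 11, 13, 23, 24] (size 5, max 24) hi=[33, 35, 36, 44, 48] (size 5, min 33) -> median=28.5
Step 11: insert 41 -> lo=[10, 11, 13, 23, 24, 33] (size 6, max 33) hi=[35, 36, 41, 44, 48] (size 5, min 35) -> median=33
Step 12: insert 12 -> lo=[10, 11, 12, 13, 23, 24] (size 6, max 24) hi=[33, 35, 36, 41, 44, 48] (size 6, min 33) -> median=28.5

Answer: 48 35.5 36 29.5 33 28 23 28 33 28.5 33 28.5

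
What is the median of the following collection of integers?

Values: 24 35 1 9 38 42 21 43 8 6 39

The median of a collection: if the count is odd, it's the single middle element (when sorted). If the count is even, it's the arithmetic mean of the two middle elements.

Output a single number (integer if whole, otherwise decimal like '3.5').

Step 1: insert 24 -> lo=[24] (size 1, max 24) hi=[] (size 0) -> median=24
Step 2: insert 35 -> lo=[24] (size 1, max 24) hi=[35] (size 1, min 35) -> median=29.5
Step 3: insert 1 -> lo=[1, 24] (size 2, max 24) hi=[35] (size 1, min 35) -> median=24
Step 4: insert 9 -> lo=[1, 9] (size 2, max 9) hi=[24, 35] (size 2, min 24) -> median=16.5
Step 5: insert 38 -> lo=[1, 9, 24] (size 3, max 24) hi=[35, 38] (size 2, min 35) -> median=24
Step 6: insert 42 -> lo=[1, 9, 24] (size 3, max 24) hi=[35, 38, 42] (size 3, min 35) -> median=29.5
Step 7: insert 21 -> lo=[1, 9, 21, 24] (size 4, max 24) hi=[35, 38, 42] (size 3, min 35) -> median=24
Step 8: insert 43 -> lo=[1, 9, 21, 24] (size 4, max 24) hi=[35, 38, 42, 43] (size 4, min 35) -> median=29.5
Step 9: insert 8 -> lo=[1, 8, 9, 21, 24] (size 5, max 24) hi=[35, 38, 42, 43] (size 4, min 35) -> median=24
Step 10: insert 6 -> lo=[1, 6, 8, 9, 21] (size 5, max 21) hi=[24, 35, 38, 42, 43] (size 5, min 24) -> median=22.5
Step 11: insert 39 -> lo=[1, 6, 8, 9, 21, 24] (size 6, max 24) hi=[35, 38, 39, 42, 43] (size 5, min 35) -> median=24

Answer: 24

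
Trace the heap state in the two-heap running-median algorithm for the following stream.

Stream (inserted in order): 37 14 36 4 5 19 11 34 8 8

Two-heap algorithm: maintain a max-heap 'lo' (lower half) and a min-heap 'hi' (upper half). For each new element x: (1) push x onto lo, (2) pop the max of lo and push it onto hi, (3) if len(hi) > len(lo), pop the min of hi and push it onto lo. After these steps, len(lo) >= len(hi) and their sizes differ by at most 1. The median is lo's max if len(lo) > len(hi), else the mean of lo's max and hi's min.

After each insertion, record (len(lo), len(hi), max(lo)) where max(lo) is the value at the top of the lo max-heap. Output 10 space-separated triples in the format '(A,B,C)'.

Answer: (1,0,37) (1,1,14) (2,1,36) (2,2,14) (3,2,14) (3,3,14) (4,3,14) (4,4,14) (5,4,14) (5,5,11)

Derivation:
Step 1: insert 37 -> lo=[37] hi=[] -> (len(lo)=1, len(hi)=0, max(lo)=37)
Step 2: insert 14 -> lo=[14] hi=[37] -> (len(lo)=1, len(hi)=1, max(lo)=14)
Step 3: insert 36 -> lo=[14, 36] hi=[37] -> (len(lo)=2, len(hi)=1, max(lo)=36)
Step 4: insert 4 -> lo=[4, 14] hi=[36, 37] -> (len(lo)=2, len(hi)=2, max(lo)=14)
Step 5: insert 5 -> lo=[4, 5, 14] hi=[36, 37] -> (len(lo)=3, len(hi)=2, max(lo)=14)
Step 6: insert 19 -> lo=[4, 5, 14] hi=[19, 36, 37] -> (len(lo)=3, len(hi)=3, max(lo)=14)
Step 7: insert 11 -> lo=[4, 5, 11, 14] hi=[19, 36, 37] -> (len(lo)=4, len(hi)=3, max(lo)=14)
Step 8: insert 34 -> lo=[4, 5, 11, 14] hi=[19, 34, 36, 37] -> (len(lo)=4, len(hi)=4, max(lo)=14)
Step 9: insert 8 -> lo=[4, 5, 8, 11, 14] hi=[19, 34, 36, 37] -> (len(lo)=5, len(hi)=4, max(lo)=14)
Step 10: insert 8 -> lo=[4, 5, 8, 8, 11] hi=[14, 19, 34, 36, 37] -> (len(lo)=5, len(hi)=5, max(lo)=11)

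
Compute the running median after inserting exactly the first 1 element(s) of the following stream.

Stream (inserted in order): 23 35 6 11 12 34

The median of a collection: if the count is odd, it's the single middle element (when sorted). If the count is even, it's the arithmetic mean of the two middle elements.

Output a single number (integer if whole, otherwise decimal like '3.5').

Step 1: insert 23 -> lo=[23] (size 1, max 23) hi=[] (size 0) -> median=23

Answer: 23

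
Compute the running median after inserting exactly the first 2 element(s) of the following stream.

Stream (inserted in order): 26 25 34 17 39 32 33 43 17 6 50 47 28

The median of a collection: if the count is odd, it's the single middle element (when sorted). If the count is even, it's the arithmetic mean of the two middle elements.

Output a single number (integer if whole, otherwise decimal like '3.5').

Step 1: insert 26 -> lo=[26] (size 1, max 26) hi=[] (size 0) -> median=26
Step 2: insert 25 -> lo=[25] (size 1, max 25) hi=[26] (size 1, min 26) -> median=25.5

Answer: 25.5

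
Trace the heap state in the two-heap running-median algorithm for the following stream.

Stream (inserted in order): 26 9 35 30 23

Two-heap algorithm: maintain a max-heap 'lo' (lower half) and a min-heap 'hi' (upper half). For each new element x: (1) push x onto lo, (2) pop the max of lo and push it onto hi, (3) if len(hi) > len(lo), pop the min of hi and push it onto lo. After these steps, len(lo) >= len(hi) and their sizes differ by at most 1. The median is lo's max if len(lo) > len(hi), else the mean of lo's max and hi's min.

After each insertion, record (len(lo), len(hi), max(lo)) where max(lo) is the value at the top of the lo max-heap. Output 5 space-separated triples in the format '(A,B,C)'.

Answer: (1,0,26) (1,1,9) (2,1,26) (2,2,26) (3,2,26)

Derivation:
Step 1: insert 26 -> lo=[26] hi=[] -> (len(lo)=1, len(hi)=0, max(lo)=26)
Step 2: insert 9 -> lo=[9] hi=[26] -> (len(lo)=1, len(hi)=1, max(lo)=9)
Step 3: insert 35 -> lo=[9, 26] hi=[35] -> (len(lo)=2, len(hi)=1, max(lo)=26)
Step 4: insert 30 -> lo=[9, 26] hi=[30, 35] -> (len(lo)=2, len(hi)=2, max(lo)=26)
Step 5: insert 23 -> lo=[9, 23, 26] hi=[30, 35] -> (len(lo)=3, len(hi)=2, max(lo)=26)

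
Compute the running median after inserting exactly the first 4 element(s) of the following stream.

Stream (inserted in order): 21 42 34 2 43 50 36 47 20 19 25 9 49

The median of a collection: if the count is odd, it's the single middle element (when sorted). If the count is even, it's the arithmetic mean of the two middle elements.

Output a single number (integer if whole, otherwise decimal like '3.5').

Answer: 27.5

Derivation:
Step 1: insert 21 -> lo=[21] (size 1, max 21) hi=[] (size 0) -> median=21
Step 2: insert 42 -> lo=[21] (size 1, max 21) hi=[42] (size 1, min 42) -> median=31.5
Step 3: insert 34 -> lo=[21, 34] (size 2, max 34) hi=[42] (size 1, min 42) -> median=34
Step 4: insert 2 -> lo=[2, 21] (size 2, max 21) hi=[34, 42] (size 2, min 34) -> median=27.5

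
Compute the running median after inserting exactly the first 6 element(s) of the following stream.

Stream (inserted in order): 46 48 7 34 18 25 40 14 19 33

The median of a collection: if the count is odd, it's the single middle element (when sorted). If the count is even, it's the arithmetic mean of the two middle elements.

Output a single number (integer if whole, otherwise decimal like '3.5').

Answer: 29.5

Derivation:
Step 1: insert 46 -> lo=[46] (size 1, max 46) hi=[] (size 0) -> median=46
Step 2: insert 48 -> lo=[46] (size 1, max 46) hi=[48] (size 1, min 48) -> median=47
Step 3: insert 7 -> lo=[7, 46] (size 2, max 46) hi=[48] (size 1, min 48) -> median=46
Step 4: insert 34 -> lo=[7, 34] (size 2, max 34) hi=[46, 48] (size 2, min 46) -> median=40
Step 5: insert 18 -> lo=[7, 18, 34] (size 3, max 34) hi=[46, 48] (size 2, min 46) -> median=34
Step 6: insert 25 -> lo=[7, 18, 25] (size 3, max 25) hi=[34, 46, 48] (size 3, min 34) -> median=29.5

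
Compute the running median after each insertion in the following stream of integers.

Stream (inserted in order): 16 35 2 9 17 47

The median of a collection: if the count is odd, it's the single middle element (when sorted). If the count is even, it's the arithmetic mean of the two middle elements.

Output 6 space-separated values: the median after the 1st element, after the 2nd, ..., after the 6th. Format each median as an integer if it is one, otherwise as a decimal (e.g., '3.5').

Step 1: insert 16 -> lo=[16] (size 1, max 16) hi=[] (size 0) -> median=16
Step 2: insert 35 -> lo=[16] (size 1, max 16) hi=[35] (size 1, min 35) -> median=25.5
Step 3: insert 2 -> lo=[2, 16] (size 2, max 16) hi=[35] (size 1, min 35) -> median=16
Step 4: insert 9 -> lo=[2, 9] (size 2, max 9) hi=[16, 35] (size 2, min 16) -> median=12.5
Step 5: insert 17 -> lo=[2, 9, 16] (size 3, max 16) hi=[17, 35] (size 2, min 17) -> median=16
Step 6: insert 47 -> lo=[2, 9, 16] (size 3, max 16) hi=[17, 35, 47] (size 3, min 17) -> median=16.5

Answer: 16 25.5 16 12.5 16 16.5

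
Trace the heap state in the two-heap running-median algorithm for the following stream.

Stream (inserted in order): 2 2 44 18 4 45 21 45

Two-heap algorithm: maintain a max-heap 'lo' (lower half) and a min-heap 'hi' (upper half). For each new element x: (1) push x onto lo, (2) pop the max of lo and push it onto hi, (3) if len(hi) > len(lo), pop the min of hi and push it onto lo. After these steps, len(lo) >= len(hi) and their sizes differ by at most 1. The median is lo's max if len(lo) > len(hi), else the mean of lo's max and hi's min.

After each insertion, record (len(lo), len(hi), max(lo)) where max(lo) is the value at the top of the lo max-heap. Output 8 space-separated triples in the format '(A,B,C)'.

Answer: (1,0,2) (1,1,2) (2,1,2) (2,2,2) (3,2,4) (3,3,4) (4,3,18) (4,4,18)

Derivation:
Step 1: insert 2 -> lo=[2] hi=[] -> (len(lo)=1, len(hi)=0, max(lo)=2)
Step 2: insert 2 -> lo=[2] hi=[2] -> (len(lo)=1, len(hi)=1, max(lo)=2)
Step 3: insert 44 -> lo=[2, 2] hi=[44] -> (len(lo)=2, len(hi)=1, max(lo)=2)
Step 4: insert 18 -> lo=[2, 2] hi=[18, 44] -> (len(lo)=2, len(hi)=2, max(lo)=2)
Step 5: insert 4 -> lo=[2, 2, 4] hi=[18, 44] -> (len(lo)=3, len(hi)=2, max(lo)=4)
Step 6: insert 45 -> lo=[2, 2, 4] hi=[18, 44, 45] -> (len(lo)=3, len(hi)=3, max(lo)=4)
Step 7: insert 21 -> lo=[2, 2, 4, 18] hi=[21, 44, 45] -> (len(lo)=4, len(hi)=3, max(lo)=18)
Step 8: insert 45 -> lo=[2, 2, 4, 18] hi=[21, 44, 45, 45] -> (len(lo)=4, len(hi)=4, max(lo)=18)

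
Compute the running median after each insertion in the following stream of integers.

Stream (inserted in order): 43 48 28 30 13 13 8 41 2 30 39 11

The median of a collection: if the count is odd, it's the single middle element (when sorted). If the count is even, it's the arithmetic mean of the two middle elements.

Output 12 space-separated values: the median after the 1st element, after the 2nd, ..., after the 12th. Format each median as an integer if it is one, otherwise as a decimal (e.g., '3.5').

Answer: 43 45.5 43 36.5 30 29 28 29 28 29 30 29

Derivation:
Step 1: insert 43 -> lo=[43] (size 1, max 43) hi=[] (size 0) -> median=43
Step 2: insert 48 -> lo=[43] (size 1, max 43) hi=[48] (size 1, min 48) -> median=45.5
Step 3: insert 28 -> lo=[28, 43] (size 2, max 43) hi=[48] (size 1, min 48) -> median=43
Step 4: insert 30 -> lo=[28, 30] (size 2, max 30) hi=[43, 48] (size 2, min 43) -> median=36.5
Step 5: insert 13 -> lo=[13, 28, 30] (size 3, max 30) hi=[43, 48] (size 2, min 43) -> median=30
Step 6: insert 13 -> lo=[13, 13, 28] (size 3, max 28) hi=[30, 43, 48] (size 3, min 30) -> median=29
Step 7: insert 8 -> lo=[8, 13, 13, 28] (size 4, max 28) hi=[30, 43, 48] (size 3, min 30) -> median=28
Step 8: insert 41 -> lo=[8, 13, 13, 28] (size 4, max 28) hi=[30, 41, 43, 48] (size 4, min 30) -> median=29
Step 9: insert 2 -> lo=[2, 8, 13, 13, 28] (size 5, max 28) hi=[30, 41, 43, 48] (size 4, min 30) -> median=28
Step 10: insert 30 -> lo=[2, 8, 13, 13, 28] (size 5, max 28) hi=[30, 30, 41, 43, 48] (size 5, min 30) -> median=29
Step 11: insert 39 -> lo=[2, 8, 13, 13, 28, 30] (size 6, max 30) hi=[30, 39, 41, 43, 48] (size 5, min 30) -> median=30
Step 12: insert 11 -> lo=[2, 8, 11, 13, 13, 28] (size 6, max 28) hi=[30, 30, 39, 41, 43, 48] (size 6, min 30) -> median=29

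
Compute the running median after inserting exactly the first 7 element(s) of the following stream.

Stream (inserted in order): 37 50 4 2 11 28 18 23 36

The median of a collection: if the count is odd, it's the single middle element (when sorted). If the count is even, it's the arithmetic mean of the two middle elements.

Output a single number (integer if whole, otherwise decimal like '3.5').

Answer: 18

Derivation:
Step 1: insert 37 -> lo=[37] (size 1, max 37) hi=[] (size 0) -> median=37
Step 2: insert 50 -> lo=[37] (size 1, max 37) hi=[50] (size 1, min 50) -> median=43.5
Step 3: insert 4 -> lo=[4, 37] (size 2, max 37) hi=[50] (size 1, min 50) -> median=37
Step 4: insert 2 -> lo=[2, 4] (size 2, max 4) hi=[37, 50] (size 2, min 37) -> median=20.5
Step 5: insert 11 -> lo=[2, 4, 11] (size 3, max 11) hi=[37, 50] (size 2, min 37) -> median=11
Step 6: insert 28 -> lo=[2, 4, 11] (size 3, max 11) hi=[28, 37, 50] (size 3, min 28) -> median=19.5
Step 7: insert 18 -> lo=[2, 4, 11, 18] (size 4, max 18) hi=[28, 37, 50] (size 3, min 28) -> median=18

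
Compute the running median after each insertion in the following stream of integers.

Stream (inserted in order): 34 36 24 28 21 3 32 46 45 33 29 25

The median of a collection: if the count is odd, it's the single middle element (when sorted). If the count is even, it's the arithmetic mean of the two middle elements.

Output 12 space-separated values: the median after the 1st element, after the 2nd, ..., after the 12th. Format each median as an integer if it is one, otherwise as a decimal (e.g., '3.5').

Step 1: insert 34 -> lo=[34] (size 1, max 34) hi=[] (size 0) -> median=34
Step 2: insert 36 -> lo=[34] (size 1, max 34) hi=[36] (size 1, min 36) -> median=35
Step 3: insert 24 -> lo=[24, 34] (size 2, max 34) hi=[36] (size 1, min 36) -> median=34
Step 4: insert 28 -> lo=[24, 28] (size 2, max 28) hi=[34, 36] (size 2, min 34) -> median=31
Step 5: insert 21 -> lo=[21, 24, 28] (size 3, max 28) hi=[34, 36] (size 2, min 34) -> median=28
Step 6: insert 3 -> lo=[3, 21, 24] (size 3, max 24) hi=[28, 34, 36] (size 3, min 28) -> median=26
Step 7: insert 32 -> lo=[3, 21, 24, 28] (size 4, max 28) hi=[32, 34, 36] (size 3, min 32) -> median=28
Step 8: insert 46 -> lo=[3, 21, 24, 28] (size 4, max 28) hi=[32, 34, 36, 46] (size 4, min 32) -> median=30
Step 9: insert 45 -> lo=[3, 21, 24, 28, 32] (size 5, max 32) hi=[34, 36, 45, 46] (size 4, min 34) -> median=32
Step 10: insert 33 -> lo=[3, 21, 24, 28, 32] (size 5, max 32) hi=[33, 34, 36, 45, 46] (size 5, min 33) -> median=32.5
Step 11: insert 29 -> lo=[3, 21, 24, 28, 29, 32] (size 6, max 32) hi=[33, 34, 36, 45, 46] (size 5, min 33) -> median=32
Step 12: insert 25 -> lo=[3, 21, 24, 25, 28, 29] (size 6, max 29) hi=[32, 33, 34, 36, 45, 46] (size 6, min 32) -> median=30.5

Answer: 34 35 34 31 28 26 28 30 32 32.5 32 30.5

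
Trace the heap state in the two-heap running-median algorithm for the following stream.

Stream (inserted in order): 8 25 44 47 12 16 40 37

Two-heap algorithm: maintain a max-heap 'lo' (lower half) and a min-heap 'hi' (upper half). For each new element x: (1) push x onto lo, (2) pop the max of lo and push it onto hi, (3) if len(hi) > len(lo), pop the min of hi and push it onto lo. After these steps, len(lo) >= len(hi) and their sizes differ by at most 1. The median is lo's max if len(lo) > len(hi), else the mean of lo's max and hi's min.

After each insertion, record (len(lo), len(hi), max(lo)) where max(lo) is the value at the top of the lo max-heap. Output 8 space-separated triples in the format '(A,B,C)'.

Step 1: insert 8 -> lo=[8] hi=[] -> (len(lo)=1, len(hi)=0, max(lo)=8)
Step 2: insert 25 -> lo=[8] hi=[25] -> (len(lo)=1, len(hi)=1, max(lo)=8)
Step 3: insert 44 -> lo=[8, 25] hi=[44] -> (len(lo)=2, len(hi)=1, max(lo)=25)
Step 4: insert 47 -> lo=[8, 25] hi=[44, 47] -> (len(lo)=2, len(hi)=2, max(lo)=25)
Step 5: insert 12 -> lo=[8, 12, 25] hi=[44, 47] -> (len(lo)=3, len(hi)=2, max(lo)=25)
Step 6: insert 16 -> lo=[8, 12, 16] hi=[25, 44, 47] -> (len(lo)=3, len(hi)=3, max(lo)=16)
Step 7: insert 40 -> lo=[8, 12, 16, 25] hi=[40, 44, 47] -> (len(lo)=4, len(hi)=3, max(lo)=25)
Step 8: insert 37 -> lo=[8, 12, 16, 25] hi=[37, 40, 44, 47] -> (len(lo)=4, len(hi)=4, max(lo)=25)

Answer: (1,0,8) (1,1,8) (2,1,25) (2,2,25) (3,2,25) (3,3,16) (4,3,25) (4,4,25)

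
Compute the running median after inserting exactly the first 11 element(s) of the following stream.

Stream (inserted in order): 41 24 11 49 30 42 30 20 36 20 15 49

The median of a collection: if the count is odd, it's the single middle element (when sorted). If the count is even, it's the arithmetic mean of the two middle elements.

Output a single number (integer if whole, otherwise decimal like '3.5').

Step 1: insert 41 -> lo=[41] (size 1, max 41) hi=[] (size 0) -> median=41
Step 2: insert 24 -> lo=[24] (size 1, max 24) hi=[41] (size 1, min 41) -> median=32.5
Step 3: insert 11 -> lo=[11, 24] (size 2, max 24) hi=[41] (size 1, min 41) -> median=24
Step 4: insert 49 -> lo=[11, 24] (size 2, max 24) hi=[41, 49] (size 2, min 41) -> median=32.5
Step 5: insert 30 -> lo=[11, 24, 30] (size 3, max 30) hi=[41, 49] (size 2, min 41) -> median=30
Step 6: insert 42 -> lo=[11, 24, 30] (size 3, max 30) hi=[41, 42, 49] (size 3, min 41) -> median=35.5
Step 7: insert 30 -> lo=[11, 24, 30, 30] (size 4, max 30) hi=[41, 42, 49] (size 3, min 41) -> median=30
Step 8: insert 20 -> lo=[11, 20, 24, 30] (size 4, max 30) hi=[30, 41, 42, 49] (size 4, min 30) -> median=30
Step 9: insert 36 -> lo=[11, 20, 24, 30, 30] (size 5, max 30) hi=[36, 41, 42, 49] (size 4, min 36) -> median=30
Step 10: insert 20 -> lo=[11, 20, 20, 24, 30] (size 5, max 30) hi=[30, 36, 41, 42, 49] (size 5, min 30) -> median=30
Step 11: insert 15 -> lo=[11, 15, 20, 20, 24, 30] (size 6, max 30) hi=[30, 36, 41, 42, 49] (size 5, min 30) -> median=30

Answer: 30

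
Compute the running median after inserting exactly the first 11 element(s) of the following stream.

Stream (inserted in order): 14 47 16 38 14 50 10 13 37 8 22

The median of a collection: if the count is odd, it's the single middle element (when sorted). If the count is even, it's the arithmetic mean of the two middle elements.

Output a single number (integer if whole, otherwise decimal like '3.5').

Step 1: insert 14 -> lo=[14] (size 1, max 14) hi=[] (size 0) -> median=14
Step 2: insert 47 -> lo=[14] (size 1, max 14) hi=[47] (size 1, min 47) -> median=30.5
Step 3: insert 16 -> lo=[14, 16] (size 2, max 16) hi=[47] (size 1, min 47) -> median=16
Step 4: insert 38 -> lo=[14, 16] (size 2, max 16) hi=[38, 47] (size 2, min 38) -> median=27
Step 5: insert 14 -> lo=[14, 14, 16] (size 3, max 16) hi=[38, 47] (size 2, min 38) -> median=16
Step 6: insert 50 -> lo=[14, 14, 16] (size 3, max 16) hi=[38, 47, 50] (size 3, min 38) -> median=27
Step 7: insert 10 -> lo=[10, 14, 14, 16] (size 4, max 16) hi=[38, 47, 50] (size 3, min 38) -> median=16
Step 8: insert 13 -> lo=[10, 13, 14, 14] (size 4, max 14) hi=[16, 38, 47, 50] (size 4, min 16) -> median=15
Step 9: insert 37 -> lo=[10, 13, 14, 14, 16] (size 5, max 16) hi=[37, 38, 47, 50] (size 4, min 37) -> median=16
Step 10: insert 8 -> lo=[8, 10, 13, 14, 14] (size 5, max 14) hi=[16, 37, 38, 47, 50] (size 5, min 16) -> median=15
Step 11: insert 22 -> lo=[8, 10, 13, 14, 14, 16] (size 6, max 16) hi=[22, 37, 38, 47, 50] (size 5, min 22) -> median=16

Answer: 16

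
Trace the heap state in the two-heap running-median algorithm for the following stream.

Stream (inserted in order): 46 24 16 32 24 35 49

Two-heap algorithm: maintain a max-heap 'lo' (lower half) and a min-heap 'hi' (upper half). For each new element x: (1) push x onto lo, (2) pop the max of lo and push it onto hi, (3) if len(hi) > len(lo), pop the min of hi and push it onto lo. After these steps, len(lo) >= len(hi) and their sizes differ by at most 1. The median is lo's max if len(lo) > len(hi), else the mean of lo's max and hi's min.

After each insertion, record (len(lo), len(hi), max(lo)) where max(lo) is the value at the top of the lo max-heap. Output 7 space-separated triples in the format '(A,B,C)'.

Answer: (1,0,46) (1,1,24) (2,1,24) (2,2,24) (3,2,24) (3,3,24) (4,3,32)

Derivation:
Step 1: insert 46 -> lo=[46] hi=[] -> (len(lo)=1, len(hi)=0, max(lo)=46)
Step 2: insert 24 -> lo=[24] hi=[46] -> (len(lo)=1, len(hi)=1, max(lo)=24)
Step 3: insert 16 -> lo=[16, 24] hi=[46] -> (len(lo)=2, len(hi)=1, max(lo)=24)
Step 4: insert 32 -> lo=[16, 24] hi=[32, 46] -> (len(lo)=2, len(hi)=2, max(lo)=24)
Step 5: insert 24 -> lo=[16, 24, 24] hi=[32, 46] -> (len(lo)=3, len(hi)=2, max(lo)=24)
Step 6: insert 35 -> lo=[16, 24, 24] hi=[32, 35, 46] -> (len(lo)=3, len(hi)=3, max(lo)=24)
Step 7: insert 49 -> lo=[16, 24, 24, 32] hi=[35, 46, 49] -> (len(lo)=4, len(hi)=3, max(lo)=32)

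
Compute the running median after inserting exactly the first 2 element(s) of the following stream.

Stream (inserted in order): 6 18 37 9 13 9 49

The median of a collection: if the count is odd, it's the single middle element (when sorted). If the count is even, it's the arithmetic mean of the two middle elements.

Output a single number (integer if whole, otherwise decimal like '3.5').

Step 1: insert 6 -> lo=[6] (size 1, max 6) hi=[] (size 0) -> median=6
Step 2: insert 18 -> lo=[6] (size 1, max 6) hi=[18] (size 1, min 18) -> median=12

Answer: 12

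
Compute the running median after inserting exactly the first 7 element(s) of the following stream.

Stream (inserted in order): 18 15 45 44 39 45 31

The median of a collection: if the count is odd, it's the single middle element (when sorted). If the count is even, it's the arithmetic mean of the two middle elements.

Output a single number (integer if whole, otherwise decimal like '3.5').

Answer: 39

Derivation:
Step 1: insert 18 -> lo=[18] (size 1, max 18) hi=[] (size 0) -> median=18
Step 2: insert 15 -> lo=[15] (size 1, max 15) hi=[18] (size 1, min 18) -> median=16.5
Step 3: insert 45 -> lo=[15, 18] (size 2, max 18) hi=[45] (size 1, min 45) -> median=18
Step 4: insert 44 -> lo=[15, 18] (size 2, max 18) hi=[44, 45] (size 2, min 44) -> median=31
Step 5: insert 39 -> lo=[15, 18, 39] (size 3, max 39) hi=[44, 45] (size 2, min 44) -> median=39
Step 6: insert 45 -> lo=[15, 18, 39] (size 3, max 39) hi=[44, 45, 45] (size 3, min 44) -> median=41.5
Step 7: insert 31 -> lo=[15, 18, 31, 39] (size 4, max 39) hi=[44, 45, 45] (size 3, min 44) -> median=39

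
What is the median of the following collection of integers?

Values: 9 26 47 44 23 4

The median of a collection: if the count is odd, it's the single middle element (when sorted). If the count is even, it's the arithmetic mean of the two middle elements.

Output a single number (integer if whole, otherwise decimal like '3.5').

Step 1: insert 9 -> lo=[9] (size 1, max 9) hi=[] (size 0) -> median=9
Step 2: insert 26 -> lo=[9] (size 1, max 9) hi=[26] (size 1, min 26) -> median=17.5
Step 3: insert 47 -> lo=[9, 26] (size 2, max 26) hi=[47] (size 1, min 47) -> median=26
Step 4: insert 44 -> lo=[9, 26] (size 2, max 26) hi=[44, 47] (size 2, min 44) -> median=35
Step 5: insert 23 -> lo=[9, 23, 26] (size 3, max 26) hi=[44, 47] (size 2, min 44) -> median=26
Step 6: insert 4 -> lo=[4, 9, 23] (size 3, max 23) hi=[26, 44, 47] (size 3, min 26) -> median=24.5

Answer: 24.5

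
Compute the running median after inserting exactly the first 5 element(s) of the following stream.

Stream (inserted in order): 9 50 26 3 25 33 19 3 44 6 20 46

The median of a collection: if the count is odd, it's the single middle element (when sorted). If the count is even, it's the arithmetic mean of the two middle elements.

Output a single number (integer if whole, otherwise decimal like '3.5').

Step 1: insert 9 -> lo=[9] (size 1, max 9) hi=[] (size 0) -> median=9
Step 2: insert 50 -> lo=[9] (size 1, max 9) hi=[50] (size 1, min 50) -> median=29.5
Step 3: insert 26 -> lo=[9, 26] (size 2, max 26) hi=[50] (size 1, min 50) -> median=26
Step 4: insert 3 -> lo=[3, 9] (size 2, max 9) hi=[26, 50] (size 2, min 26) -> median=17.5
Step 5: insert 25 -> lo=[3, 9, 25] (size 3, max 25) hi=[26, 50] (size 2, min 26) -> median=25

Answer: 25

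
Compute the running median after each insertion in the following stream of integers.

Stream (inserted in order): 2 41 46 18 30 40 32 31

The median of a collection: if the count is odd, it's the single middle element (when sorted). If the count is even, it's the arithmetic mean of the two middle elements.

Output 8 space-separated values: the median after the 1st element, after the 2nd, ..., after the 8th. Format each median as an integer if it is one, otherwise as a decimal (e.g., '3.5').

Step 1: insert 2 -> lo=[2] (size 1, max 2) hi=[] (size 0) -> median=2
Step 2: insert 41 -> lo=[2] (size 1, max 2) hi=[41] (size 1, min 41) -> median=21.5
Step 3: insert 46 -> lo=[2, 41] (size 2, max 41) hi=[46] (size 1, min 46) -> median=41
Step 4: insert 18 -> lo=[2, 18] (size 2, max 18) hi=[41, 46] (size 2, min 41) -> median=29.5
Step 5: insert 30 -> lo=[2, 18, 30] (size 3, max 30) hi=[41, 46] (size 2, min 41) -> median=30
Step 6: insert 40 -> lo=[2, 18, 30] (size 3, max 30) hi=[40, 41, 46] (size 3, min 40) -> median=35
Step 7: insert 32 -> lo=[2, 18, 30, 32] (size 4, max 32) hi=[40, 41, 46] (size 3, min 40) -> median=32
Step 8: insert 31 -> lo=[2, 18, 30, 31] (size 4, max 31) hi=[32, 40, 41, 46] (size 4, min 32) -> median=31.5

Answer: 2 21.5 41 29.5 30 35 32 31.5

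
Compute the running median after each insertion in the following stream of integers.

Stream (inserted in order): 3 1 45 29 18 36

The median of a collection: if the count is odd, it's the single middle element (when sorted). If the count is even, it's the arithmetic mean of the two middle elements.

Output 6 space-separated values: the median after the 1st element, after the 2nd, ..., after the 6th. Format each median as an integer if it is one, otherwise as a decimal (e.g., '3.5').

Step 1: insert 3 -> lo=[3] (size 1, max 3) hi=[] (size 0) -> median=3
Step 2: insert 1 -> lo=[1] (size 1, max 1) hi=[3] (size 1, min 3) -> median=2
Step 3: insert 45 -> lo=[1, 3] (size 2, max 3) hi=[45] (size 1, min 45) -> median=3
Step 4: insert 29 -> lo=[1, 3] (size 2, max 3) hi=[29, 45] (size 2, min 29) -> median=16
Step 5: insert 18 -> lo=[1, 3, 18] (size 3, max 18) hi=[29, 45] (size 2, min 29) -> median=18
Step 6: insert 36 -> lo=[1, 3, 18] (size 3, max 18) hi=[29, 36, 45] (size 3, min 29) -> median=23.5

Answer: 3 2 3 16 18 23.5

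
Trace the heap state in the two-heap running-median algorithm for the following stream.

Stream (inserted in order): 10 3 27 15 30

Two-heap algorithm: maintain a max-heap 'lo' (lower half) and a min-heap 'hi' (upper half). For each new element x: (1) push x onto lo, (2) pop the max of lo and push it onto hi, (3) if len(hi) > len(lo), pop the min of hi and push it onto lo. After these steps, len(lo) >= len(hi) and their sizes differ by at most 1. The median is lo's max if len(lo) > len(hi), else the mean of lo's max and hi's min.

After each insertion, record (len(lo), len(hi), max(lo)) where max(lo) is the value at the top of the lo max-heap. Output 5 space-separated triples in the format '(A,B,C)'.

Answer: (1,0,10) (1,1,3) (2,1,10) (2,2,10) (3,2,15)

Derivation:
Step 1: insert 10 -> lo=[10] hi=[] -> (len(lo)=1, len(hi)=0, max(lo)=10)
Step 2: insert 3 -> lo=[3] hi=[10] -> (len(lo)=1, len(hi)=1, max(lo)=3)
Step 3: insert 27 -> lo=[3, 10] hi=[27] -> (len(lo)=2, len(hi)=1, max(lo)=10)
Step 4: insert 15 -> lo=[3, 10] hi=[15, 27] -> (len(lo)=2, len(hi)=2, max(lo)=10)
Step 5: insert 30 -> lo=[3, 10, 15] hi=[27, 30] -> (len(lo)=3, len(hi)=2, max(lo)=15)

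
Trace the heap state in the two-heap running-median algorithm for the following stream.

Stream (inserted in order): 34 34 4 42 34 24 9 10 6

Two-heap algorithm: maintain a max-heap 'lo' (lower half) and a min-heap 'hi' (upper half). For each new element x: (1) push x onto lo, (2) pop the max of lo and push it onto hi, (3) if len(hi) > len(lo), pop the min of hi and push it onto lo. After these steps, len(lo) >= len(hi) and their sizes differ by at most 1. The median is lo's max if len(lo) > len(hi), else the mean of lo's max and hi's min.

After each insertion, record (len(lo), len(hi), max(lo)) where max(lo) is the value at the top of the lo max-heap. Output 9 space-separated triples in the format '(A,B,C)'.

Answer: (1,0,34) (1,1,34) (2,1,34) (2,2,34) (3,2,34) (3,3,34) (4,3,34) (4,4,24) (5,4,24)

Derivation:
Step 1: insert 34 -> lo=[34] hi=[] -> (len(lo)=1, len(hi)=0, max(lo)=34)
Step 2: insert 34 -> lo=[34] hi=[34] -> (len(lo)=1, len(hi)=1, max(lo)=34)
Step 3: insert 4 -> lo=[4, 34] hi=[34] -> (len(lo)=2, len(hi)=1, max(lo)=34)
Step 4: insert 42 -> lo=[4, 34] hi=[34, 42] -> (len(lo)=2, len(hi)=2, max(lo)=34)
Step 5: insert 34 -> lo=[4, 34, 34] hi=[34, 42] -> (len(lo)=3, len(hi)=2, max(lo)=34)
Step 6: insert 24 -> lo=[4, 24, 34] hi=[34, 34, 42] -> (len(lo)=3, len(hi)=3, max(lo)=34)
Step 7: insert 9 -> lo=[4, 9, 24, 34] hi=[34, 34, 42] -> (len(lo)=4, len(hi)=3, max(lo)=34)
Step 8: insert 10 -> lo=[4, 9, 10, 24] hi=[34, 34, 34, 42] -> (len(lo)=4, len(hi)=4, max(lo)=24)
Step 9: insert 6 -> lo=[4, 6, 9, 10, 24] hi=[34, 34, 34, 42] -> (len(lo)=5, len(hi)=4, max(lo)=24)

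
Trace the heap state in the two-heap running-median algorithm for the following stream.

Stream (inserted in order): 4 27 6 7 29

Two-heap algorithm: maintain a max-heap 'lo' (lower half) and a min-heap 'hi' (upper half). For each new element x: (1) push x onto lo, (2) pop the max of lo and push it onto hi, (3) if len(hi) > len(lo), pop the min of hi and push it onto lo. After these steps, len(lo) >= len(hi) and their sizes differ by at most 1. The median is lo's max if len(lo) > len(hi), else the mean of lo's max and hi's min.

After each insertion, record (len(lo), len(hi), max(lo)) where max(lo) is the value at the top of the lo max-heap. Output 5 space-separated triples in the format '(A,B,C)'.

Step 1: insert 4 -> lo=[4] hi=[] -> (len(lo)=1, len(hi)=0, max(lo)=4)
Step 2: insert 27 -> lo=[4] hi=[27] -> (len(lo)=1, len(hi)=1, max(lo)=4)
Step 3: insert 6 -> lo=[4, 6] hi=[27] -> (len(lo)=2, len(hi)=1, max(lo)=6)
Step 4: insert 7 -> lo=[4, 6] hi=[7, 27] -> (len(lo)=2, len(hi)=2, max(lo)=6)
Step 5: insert 29 -> lo=[4, 6, 7] hi=[27, 29] -> (len(lo)=3, len(hi)=2, max(lo)=7)

Answer: (1,0,4) (1,1,4) (2,1,6) (2,2,6) (3,2,7)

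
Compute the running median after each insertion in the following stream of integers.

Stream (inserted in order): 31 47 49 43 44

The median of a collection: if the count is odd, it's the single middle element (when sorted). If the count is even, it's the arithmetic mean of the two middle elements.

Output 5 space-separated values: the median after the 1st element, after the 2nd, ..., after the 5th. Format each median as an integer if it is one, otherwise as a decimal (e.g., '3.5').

Step 1: insert 31 -> lo=[31] (size 1, max 31) hi=[] (size 0) -> median=31
Step 2: insert 47 -> lo=[31] (size 1, max 31) hi=[47] (size 1, min 47) -> median=39
Step 3: insert 49 -> lo=[31, 47] (size 2, max 47) hi=[49] (size 1, min 49) -> median=47
Step 4: insert 43 -> lo=[31, 43] (size 2, max 43) hi=[47, 49] (size 2, min 47) -> median=45
Step 5: insert 44 -> lo=[31, 43, 44] (size 3, max 44) hi=[47, 49] (size 2, min 47) -> median=44

Answer: 31 39 47 45 44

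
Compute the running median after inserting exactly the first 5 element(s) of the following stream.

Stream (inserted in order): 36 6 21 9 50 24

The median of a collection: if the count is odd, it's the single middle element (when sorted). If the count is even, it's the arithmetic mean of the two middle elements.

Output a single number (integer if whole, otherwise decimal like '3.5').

Step 1: insert 36 -> lo=[36] (size 1, max 36) hi=[] (size 0) -> median=36
Step 2: insert 6 -> lo=[6] (size 1, max 6) hi=[36] (size 1, min 36) -> median=21
Step 3: insert 21 -> lo=[6, 21] (size 2, max 21) hi=[36] (size 1, min 36) -> median=21
Step 4: insert 9 -> lo=[6, 9] (size 2, max 9) hi=[21, 36] (size 2, min 21) -> median=15
Step 5: insert 50 -> lo=[6, 9, 21] (size 3, max 21) hi=[36, 50] (size 2, min 36) -> median=21

Answer: 21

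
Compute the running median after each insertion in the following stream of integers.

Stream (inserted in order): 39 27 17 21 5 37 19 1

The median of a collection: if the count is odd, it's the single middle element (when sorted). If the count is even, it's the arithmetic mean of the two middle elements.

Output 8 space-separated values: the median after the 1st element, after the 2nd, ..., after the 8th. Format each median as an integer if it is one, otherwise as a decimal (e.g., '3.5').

Answer: 39 33 27 24 21 24 21 20

Derivation:
Step 1: insert 39 -> lo=[39] (size 1, max 39) hi=[] (size 0) -> median=39
Step 2: insert 27 -> lo=[27] (size 1, max 27) hi=[39] (size 1, min 39) -> median=33
Step 3: insert 17 -> lo=[17, 27] (size 2, max 27) hi=[39] (size 1, min 39) -> median=27
Step 4: insert 21 -> lo=[17, 21] (size 2, max 21) hi=[27, 39] (size 2, min 27) -> median=24
Step 5: insert 5 -> lo=[5, 17, 21] (size 3, max 21) hi=[27, 39] (size 2, min 27) -> median=21
Step 6: insert 37 -> lo=[5, 17, 21] (size 3, max 21) hi=[27, 37, 39] (size 3, min 27) -> median=24
Step 7: insert 19 -> lo=[5, 17, 19, 21] (size 4, max 21) hi=[27, 37, 39] (size 3, min 27) -> median=21
Step 8: insert 1 -> lo=[1, 5, 17, 19] (size 4, max 19) hi=[21, 27, 37, 39] (size 4, min 21) -> median=20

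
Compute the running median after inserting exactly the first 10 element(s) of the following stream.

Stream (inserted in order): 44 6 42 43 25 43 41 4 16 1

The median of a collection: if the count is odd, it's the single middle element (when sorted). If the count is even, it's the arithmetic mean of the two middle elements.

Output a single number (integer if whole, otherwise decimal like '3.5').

Step 1: insert 44 -> lo=[44] (size 1, max 44) hi=[] (size 0) -> median=44
Step 2: insert 6 -> lo=[6] (size 1, max 6) hi=[44] (size 1, min 44) -> median=25
Step 3: insert 42 -> lo=[6, 42] (size 2, max 42) hi=[44] (size 1, min 44) -> median=42
Step 4: insert 43 -> lo=[6, 42] (size 2, max 42) hi=[43, 44] (size 2, min 43) -> median=42.5
Step 5: insert 25 -> lo=[6, 25, 42] (size 3, max 42) hi=[43, 44] (size 2, min 43) -> median=42
Step 6: insert 43 -> lo=[6, 25, 42] (size 3, max 42) hi=[43, 43, 44] (size 3, min 43) -> median=42.5
Step 7: insert 41 -> lo=[6, 25, 41, 42] (size 4, max 42) hi=[43, 43, 44] (size 3, min 43) -> median=42
Step 8: insert 4 -> lo=[4, 6, 25, 41] (size 4, max 41) hi=[42, 43, 43, 44] (size 4, min 42) -> median=41.5
Step 9: insert 16 -> lo=[4, 6, 16, 25, 41] (size 5, max 41) hi=[42, 43, 43, 44] (size 4, min 42) -> median=41
Step 10: insert 1 -> lo=[1, 4, 6, 16, 25] (size 5, max 25) hi=[41, 42, 43, 43, 44] (size 5, min 41) -> median=33

Answer: 33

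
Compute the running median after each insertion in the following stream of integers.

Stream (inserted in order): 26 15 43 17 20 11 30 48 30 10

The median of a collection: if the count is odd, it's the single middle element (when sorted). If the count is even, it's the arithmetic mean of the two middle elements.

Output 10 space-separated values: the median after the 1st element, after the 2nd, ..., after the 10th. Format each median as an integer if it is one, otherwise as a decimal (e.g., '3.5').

Answer: 26 20.5 26 21.5 20 18.5 20 23 26 23

Derivation:
Step 1: insert 26 -> lo=[26] (size 1, max 26) hi=[] (size 0) -> median=26
Step 2: insert 15 -> lo=[15] (size 1, max 15) hi=[26] (size 1, min 26) -> median=20.5
Step 3: insert 43 -> lo=[15, 26] (size 2, max 26) hi=[43] (size 1, min 43) -> median=26
Step 4: insert 17 -> lo=[15, 17] (size 2, max 17) hi=[26, 43] (size 2, min 26) -> median=21.5
Step 5: insert 20 -> lo=[15, 17, 20] (size 3, max 20) hi=[26, 43] (size 2, min 26) -> median=20
Step 6: insert 11 -> lo=[11, 15, 17] (size 3, max 17) hi=[20, 26, 43] (size 3, min 20) -> median=18.5
Step 7: insert 30 -> lo=[11, 15, 17, 20] (size 4, max 20) hi=[26, 30, 43] (size 3, min 26) -> median=20
Step 8: insert 48 -> lo=[11, 15, 17, 20] (size 4, max 20) hi=[26, 30, 43, 48] (size 4, min 26) -> median=23
Step 9: insert 30 -> lo=[11, 15, 17, 20, 26] (size 5, max 26) hi=[30, 30, 43, 48] (size 4, min 30) -> median=26
Step 10: insert 10 -> lo=[10, 11, 15, 17, 20] (size 5, max 20) hi=[26, 30, 30, 43, 48] (size 5, min 26) -> median=23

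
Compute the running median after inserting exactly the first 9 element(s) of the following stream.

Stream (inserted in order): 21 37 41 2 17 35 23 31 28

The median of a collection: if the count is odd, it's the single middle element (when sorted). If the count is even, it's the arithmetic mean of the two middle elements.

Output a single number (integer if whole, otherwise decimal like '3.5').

Answer: 28

Derivation:
Step 1: insert 21 -> lo=[21] (size 1, max 21) hi=[] (size 0) -> median=21
Step 2: insert 37 -> lo=[21] (size 1, max 21) hi=[37] (size 1, min 37) -> median=29
Step 3: insert 41 -> lo=[21, 37] (size 2, max 37) hi=[41] (size 1, min 41) -> median=37
Step 4: insert 2 -> lo=[2, 21] (size 2, max 21) hi=[37, 41] (size 2, min 37) -> median=29
Step 5: insert 17 -> lo=[2, 17, 21] (size 3, max 21) hi=[37, 41] (size 2, min 37) -> median=21
Step 6: insert 35 -> lo=[2, 17, 21] (size 3, max 21) hi=[35, 37, 41] (size 3, min 35) -> median=28
Step 7: insert 23 -> lo=[2, 17, 21, 23] (size 4, max 23) hi=[35, 37, 41] (size 3, min 35) -> median=23
Step 8: insert 31 -> lo=[2, 17, 21, 23] (size 4, max 23) hi=[31, 35, 37, 41] (size 4, min 31) -> median=27
Step 9: insert 28 -> lo=[2, 17, 21, 23, 28] (size 5, max 28) hi=[31, 35, 37, 41] (size 4, min 31) -> median=28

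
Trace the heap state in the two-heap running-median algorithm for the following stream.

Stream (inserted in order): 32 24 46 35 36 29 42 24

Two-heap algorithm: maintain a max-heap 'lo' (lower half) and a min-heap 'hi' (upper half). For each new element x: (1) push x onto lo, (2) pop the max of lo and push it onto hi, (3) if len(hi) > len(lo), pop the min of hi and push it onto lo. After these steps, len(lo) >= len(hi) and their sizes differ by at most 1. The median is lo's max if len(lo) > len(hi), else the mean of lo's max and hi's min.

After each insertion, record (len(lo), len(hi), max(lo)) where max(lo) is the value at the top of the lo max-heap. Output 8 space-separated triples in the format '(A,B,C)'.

Step 1: insert 32 -> lo=[32] hi=[] -> (len(lo)=1, len(hi)=0, max(lo)=32)
Step 2: insert 24 -> lo=[24] hi=[32] -> (len(lo)=1, len(hi)=1, max(lo)=24)
Step 3: insert 46 -> lo=[24, 32] hi=[46] -> (len(lo)=2, len(hi)=1, max(lo)=32)
Step 4: insert 35 -> lo=[24, 32] hi=[35, 46] -> (len(lo)=2, len(hi)=2, max(lo)=32)
Step 5: insert 36 -> lo=[24, 32, 35] hi=[36, 46] -> (len(lo)=3, len(hi)=2, max(lo)=35)
Step 6: insert 29 -> lo=[24, 29, 32] hi=[35, 36, 46] -> (len(lo)=3, len(hi)=3, max(lo)=32)
Step 7: insert 42 -> lo=[24, 29, 32, 35] hi=[36, 42, 46] -> (len(lo)=4, len(hi)=3, max(lo)=35)
Step 8: insert 24 -> lo=[24, 24, 29, 32] hi=[35, 36, 42, 46] -> (len(lo)=4, len(hi)=4, max(lo)=32)

Answer: (1,0,32) (1,1,24) (2,1,32) (2,2,32) (3,2,35) (3,3,32) (4,3,35) (4,4,32)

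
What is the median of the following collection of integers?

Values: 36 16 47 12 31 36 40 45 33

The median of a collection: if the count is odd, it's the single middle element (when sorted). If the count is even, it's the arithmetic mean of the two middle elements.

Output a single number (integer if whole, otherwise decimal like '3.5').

Step 1: insert 36 -> lo=[36] (size 1, max 36) hi=[] (size 0) -> median=36
Step 2: insert 16 -> lo=[16] (size 1, max 16) hi=[36] (size 1, min 36) -> median=26
Step 3: insert 47 -> lo=[16, 36] (size 2, max 36) hi=[47] (size 1, min 47) -> median=36
Step 4: insert 12 -> lo=[12, 16] (size 2, max 16) hi=[36, 47] (size 2, min 36) -> median=26
Step 5: insert 31 -> lo=[12, 16, 31] (size 3, max 31) hi=[36, 47] (size 2, min 36) -> median=31
Step 6: insert 36 -> lo=[12, 16, 31] (size 3, max 31) hi=[36, 36, 47] (size 3, min 36) -> median=33.5
Step 7: insert 40 -> lo=[12, 16, 31, 36] (size 4, max 36) hi=[36, 40, 47] (size 3, min 36) -> median=36
Step 8: insert 45 -> lo=[12, 16, 31, 36] (size 4, max 36) hi=[36, 40, 45, 47] (size 4, min 36) -> median=36
Step 9: insert 33 -> lo=[12, 16, 31, 33, 36] (size 5, max 36) hi=[36, 40, 45, 47] (size 4, min 36) -> median=36

Answer: 36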